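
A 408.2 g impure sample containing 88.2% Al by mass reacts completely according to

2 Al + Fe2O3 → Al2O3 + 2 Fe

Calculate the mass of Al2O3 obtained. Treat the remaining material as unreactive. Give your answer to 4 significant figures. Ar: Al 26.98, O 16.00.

Mass of pure Al = 408.2 g × 0.882 = 360.03 g.
M(Al) = 26.98 g/mol.
M(Al2O3) = 2(26.98) + 3(16.00) = 101.96 g/mol.
n(Al) = 360.03 g / 26.98 g/mol = 13.344 mol.
From the equation the Al:Al2O3 mole ratio is 2:1, so n(Al2O3) = 13.344 × 1/2 = 6.6722 mol.
Mass of Al2O3 = 6.6722 mol × 101.96 g/mol = 680.30 g.

680.3 g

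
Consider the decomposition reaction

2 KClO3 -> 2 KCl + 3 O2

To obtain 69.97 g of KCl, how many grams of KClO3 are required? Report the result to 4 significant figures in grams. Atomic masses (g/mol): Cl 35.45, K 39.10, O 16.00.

M(KCl) = 39.10 + 35.45 = 74.55 g/mol.
M(KClO3) = 39.10 + 35.45 + 3(16.00) = 122.55 g/mol.
n(KCl) = 69.970 g / 74.55 g/mol = 0.93856 mol.
From the equation the KCl:KClO3 mole ratio is 2:2, so n(KClO3) = 0.93856 × 2/2 = 0.93856 mol.
Mass of KClO3 = 0.93856 mol × 122.55 g/mol = 115.02 g.

115.0 g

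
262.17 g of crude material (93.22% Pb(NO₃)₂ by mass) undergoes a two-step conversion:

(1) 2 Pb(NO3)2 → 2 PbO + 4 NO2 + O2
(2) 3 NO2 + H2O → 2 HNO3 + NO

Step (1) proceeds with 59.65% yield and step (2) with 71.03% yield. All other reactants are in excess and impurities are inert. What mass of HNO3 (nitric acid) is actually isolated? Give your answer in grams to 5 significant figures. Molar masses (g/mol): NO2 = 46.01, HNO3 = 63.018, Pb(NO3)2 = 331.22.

26.268 g

Pure Pb(NO3)2 = 262.17 × 0.9322 = 244.395 g.
n(Pb(NO3)2) = 244.395 / 331.22 = 0.737863 mol.
Step 1 (Pb(NO3)2:NO2 = 2:4): theoretical n(NO2) = 1.47573 mol; at 59.65% yield, n(NO2) = 0.880270 mol.
Step 2 (NO2:HNO3 = 3:2): theoretical n(HNO3) = 0.586847 mol, so theoretical mass = 0.586847 × 63.018 = 36.9819 g.
At 71.03% yield, actual mass of HNO3 = 36.9819 × 0.7103 = 26.2683 g.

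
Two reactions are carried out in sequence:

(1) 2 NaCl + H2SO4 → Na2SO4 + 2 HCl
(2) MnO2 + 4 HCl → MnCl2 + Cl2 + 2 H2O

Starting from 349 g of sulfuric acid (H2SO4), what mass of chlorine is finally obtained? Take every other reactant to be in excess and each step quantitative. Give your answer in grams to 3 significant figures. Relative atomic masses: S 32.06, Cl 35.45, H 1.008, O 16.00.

126 g

M(H2SO4) = 2(1.008) + 32.06 + 4(16.00) = 98.076 g/mol.
M(Cl2) = 2(35.45) = 70.90 g/mol.
n(H2SO4) = 349.0 / 98.076 = 3.558 mol.
Step 1 gives a 1:2 ratio of H2SO4 to HCl, so n(HCl) = 7.117 mol.
In step 2 the HCl:Cl2 ratio is 4:1, so n(Cl2) = 1.779 mol.
Mass of Cl2 = 1.779 × 70.90 = 126.1 g.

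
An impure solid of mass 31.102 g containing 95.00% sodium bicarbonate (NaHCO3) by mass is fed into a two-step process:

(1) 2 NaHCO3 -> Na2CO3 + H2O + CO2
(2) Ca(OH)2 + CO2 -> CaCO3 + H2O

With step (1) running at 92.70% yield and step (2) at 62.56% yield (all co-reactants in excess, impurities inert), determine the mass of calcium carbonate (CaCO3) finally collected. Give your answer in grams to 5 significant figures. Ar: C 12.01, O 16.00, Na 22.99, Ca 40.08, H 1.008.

10.208 g

Pure NaHCO3 = 31.102 × 0.9500 = 29.5469 g.
M(NaHCO3) = 22.99 + 1.008 + 12.01 + 3(16.00) = 84.008 g/mol.
M(CaCO3) = 40.08 + 12.01 + 3(16.00) = 100.09 g/mol.
n(NaHCO3) = 29.5469 / 84.008 = 0.351715 mol.
Step 1 (NaHCO3:CO2 = 2:1): theoretical n(CO2) = 0.175858 mol; at 92.70% yield, n(CO2) = 0.163020 mol.
Step 2 (CO2:CaCO3 = 1:1): theoretical n(CaCO3) = 0.163020 mol, so theoretical mass = 0.163020 × 100.09 = 16.3167 g.
At 62.56% yield, actual mass of CaCO3 = 16.3167 × 0.6256 = 10.2077 g.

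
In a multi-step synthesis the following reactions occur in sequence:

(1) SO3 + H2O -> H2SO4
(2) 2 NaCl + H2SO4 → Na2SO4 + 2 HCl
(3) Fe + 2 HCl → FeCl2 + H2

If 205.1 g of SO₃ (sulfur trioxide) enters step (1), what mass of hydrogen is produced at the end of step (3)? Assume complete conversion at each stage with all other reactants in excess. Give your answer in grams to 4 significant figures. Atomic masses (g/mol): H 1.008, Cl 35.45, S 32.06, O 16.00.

5.165 g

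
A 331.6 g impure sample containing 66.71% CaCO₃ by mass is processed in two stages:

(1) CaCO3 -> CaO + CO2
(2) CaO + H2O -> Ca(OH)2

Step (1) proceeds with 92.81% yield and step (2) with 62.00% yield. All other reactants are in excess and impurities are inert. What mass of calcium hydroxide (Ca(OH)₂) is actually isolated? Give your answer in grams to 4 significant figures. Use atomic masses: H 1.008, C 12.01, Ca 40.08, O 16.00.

Pure CaCO3 = 331.6 × 0.6671 = 221.21 g.
M(CaCO3) = 40.08 + 12.01 + 3(16.00) = 100.09 g/mol.
M(Ca(OH)2) = 40.08 + 2(16.00) + 2(1.008) = 74.096 g/mol.
n(CaCO3) = 221.21 / 100.09 = 2.2101 mol.
Step 1 (CaCO3:CaO = 1:1): theoretical n(CaO) = 2.2101 mol; at 92.81% yield, n(CaO) = 2.0512 mol.
Step 2 (CaO:Ca(OH)2 = 1:1): theoretical n(Ca(OH)2) = 2.0512 mol, so theoretical mass = 2.0512 × 74.096 = 151.99 g.
At 62.00% yield, actual mass of Ca(OH)2 = 151.99 × 0.6200 = 94.231 g.

94.23 g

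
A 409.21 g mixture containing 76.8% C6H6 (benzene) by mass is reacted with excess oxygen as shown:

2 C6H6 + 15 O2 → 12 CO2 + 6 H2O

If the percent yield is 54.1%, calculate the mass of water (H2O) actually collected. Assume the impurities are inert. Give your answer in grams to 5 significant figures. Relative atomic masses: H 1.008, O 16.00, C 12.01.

Pure C6H6 available = 409.21 g × 0.768 = 314.273 g.
M(C6H6) = 6(12.01) + 6(1.008) = 78.108 g/mol.
M(H2O) = 2(1.008) + 16.00 = 18.016 g/mol.
n(C6H6) = 314.273 g / 78.108 g/mol = 4.02357 mol.
From the equation the C6H6:H2O mole ratio is 2:6, so n(H2O) = 4.02357 × 6/2 = 12.0707 mol.
Mass of H2O = 12.0707 mol × 18.016 g/mol = 217.466 g.
Actual mass collected = 217.466 g × 0.541 = 117.649 g.

117.65 g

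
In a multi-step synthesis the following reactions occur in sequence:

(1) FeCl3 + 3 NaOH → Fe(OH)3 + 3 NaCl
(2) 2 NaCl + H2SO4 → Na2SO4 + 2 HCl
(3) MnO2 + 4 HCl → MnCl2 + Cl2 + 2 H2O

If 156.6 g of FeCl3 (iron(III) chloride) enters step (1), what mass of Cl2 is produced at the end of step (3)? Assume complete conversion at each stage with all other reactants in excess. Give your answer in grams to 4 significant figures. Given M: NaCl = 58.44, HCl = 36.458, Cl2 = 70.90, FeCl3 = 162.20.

n(FeCl3) = 156.6 / 162.20 = 0.96547 mol.
Reaction (1): FeCl3→NaCl ratio 1:3 ⇒ n(NaCl) = 2.8964 mol.
Reaction (2): NaCl→HCl ratio 2:2 ⇒ n(HCl) = 2.8964 mol.
Reaction (3): HCl→Cl2 ratio 4:1 ⇒ n(Cl2) = 0.72411 mol.
Mass of Cl2 = 0.72411 × 70.90 = 51.339 g.

51.34 g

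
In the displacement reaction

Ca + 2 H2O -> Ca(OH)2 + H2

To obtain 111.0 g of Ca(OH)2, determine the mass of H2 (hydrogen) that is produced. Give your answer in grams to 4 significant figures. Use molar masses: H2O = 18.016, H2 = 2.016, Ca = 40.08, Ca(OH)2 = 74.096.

n(Ca(OH)2) = 111.00 g / 74.096 g/mol = 1.4981 mol.
From the equation the Ca(OH)2:H2 mole ratio is 1:1, so n(H2) = 1.4981 × 1/1 = 1.4981 mol.
Mass of H2 = 1.4981 mol × 2.016 g/mol = 3.0201 g.

3.020 g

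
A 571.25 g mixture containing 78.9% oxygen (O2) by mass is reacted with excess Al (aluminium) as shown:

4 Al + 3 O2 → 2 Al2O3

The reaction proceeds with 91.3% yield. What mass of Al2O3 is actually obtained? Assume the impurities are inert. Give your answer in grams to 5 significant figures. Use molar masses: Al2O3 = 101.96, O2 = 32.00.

Pure O2 available = 571.25 g × 0.789 = 450.716 g.
n(O2) = 450.716 g / 32.00 g/mol = 14.0849 mol.
From the equation the O2:Al2O3 mole ratio is 3:2, so n(Al2O3) = 14.0849 × 2/3 = 9.38992 mol.
Mass of Al2O3 = 9.38992 mol × 101.96 g/mol = 957.396 g.
Actual mass collected = 957.396 g × 0.913 = 874.103 g.

874.10 g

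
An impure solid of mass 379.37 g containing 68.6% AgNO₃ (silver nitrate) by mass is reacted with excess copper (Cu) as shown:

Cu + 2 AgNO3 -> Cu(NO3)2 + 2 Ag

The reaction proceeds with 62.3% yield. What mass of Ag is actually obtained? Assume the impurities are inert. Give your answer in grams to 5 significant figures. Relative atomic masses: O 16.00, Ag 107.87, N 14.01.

Pure AgNO3 available = 379.37 g × 0.686 = 260.248 g.
M(AgNO3) = 107.87 + 14.01 + 3(16.00) = 169.88 g/mol.
M(Ag) = 107.87 g/mol.
n(AgNO3) = 260.248 g / 169.88 g/mol = 1.53195 mol.
From the equation the AgNO3:Ag mole ratio is 2:2, so n(Ag) = 1.53195 × 2/2 = 1.53195 mol.
Mass of Ag = 1.53195 mol × 107.87 g/mol = 165.252 g.
Actual mass collected = 165.252 g × 0.623 = 102.952 g.

102.95 g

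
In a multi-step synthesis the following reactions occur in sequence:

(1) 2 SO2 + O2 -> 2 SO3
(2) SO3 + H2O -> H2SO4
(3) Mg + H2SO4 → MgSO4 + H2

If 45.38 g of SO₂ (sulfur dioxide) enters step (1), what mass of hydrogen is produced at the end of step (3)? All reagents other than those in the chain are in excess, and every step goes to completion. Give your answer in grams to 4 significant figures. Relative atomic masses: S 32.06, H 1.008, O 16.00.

M(SO2) = 32.06 + 2(16.00) = 64.06 g/mol.
M(H2) = 2(1.008) = 2.016 g/mol.
n(SO2) = 45.38 / 64.06 = 0.70840 mol.
Reaction (1): SO2→SO3 ratio 2:2 ⇒ n(SO3) = 0.70840 mol.
Reaction (2): SO3→H2SO4 ratio 1:1 ⇒ n(H2SO4) = 0.70840 mol.
Reaction (3): H2SO4→H2 ratio 1:1 ⇒ n(H2) = 0.70840 mol.
Mass of H2 = 0.70840 × 2.016 = 1.4281 g.

1.428 g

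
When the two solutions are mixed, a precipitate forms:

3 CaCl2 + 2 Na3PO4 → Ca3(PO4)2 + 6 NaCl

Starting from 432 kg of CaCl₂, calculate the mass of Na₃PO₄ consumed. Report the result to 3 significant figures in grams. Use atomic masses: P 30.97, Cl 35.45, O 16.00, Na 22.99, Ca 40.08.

425000 g

M(CaCl2) = 40.08 + 2(35.45) = 110.98 g/mol.
M(Na3PO4) = 3(22.99) + 30.97 + 4(16.00) = 163.94 g/mol.
Convert: 432 kg = 432000 g.
n(CaCl2) = 432000 g / 110.98 g/mol = 3893 mol.
From the equation the CaCl2:Na3PO4 mole ratio is 3:2, so n(Na3PO4) = 3893 × 2/3 = 2595 mol.
Mass of Na3PO4 = 2595 mol × 163.94 g/mol = 425400 g.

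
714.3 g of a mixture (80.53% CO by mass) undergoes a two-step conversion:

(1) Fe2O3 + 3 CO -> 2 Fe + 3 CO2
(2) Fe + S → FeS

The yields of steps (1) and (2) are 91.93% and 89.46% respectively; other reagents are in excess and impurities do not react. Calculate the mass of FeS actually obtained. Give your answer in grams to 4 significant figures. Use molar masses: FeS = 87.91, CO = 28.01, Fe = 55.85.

989.8 g

Pure CO = 714.3 × 0.8053 = 575.23 g.
n(CO) = 575.23 / 28.01 = 20.536 mol.
Step 1 (CO:Fe = 3:2): theoretical n(Fe) = 13.691 mol; at 91.93% yield, n(Fe) = 12.586 mol.
Step 2 (Fe:FeS = 1:1): theoretical n(FeS) = 12.586 mol, so theoretical mass = 12.586 × 87.91 = 1106.4 g.
At 89.46% yield, actual mass of FeS = 1106.4 × 0.8946 = 989.82 g.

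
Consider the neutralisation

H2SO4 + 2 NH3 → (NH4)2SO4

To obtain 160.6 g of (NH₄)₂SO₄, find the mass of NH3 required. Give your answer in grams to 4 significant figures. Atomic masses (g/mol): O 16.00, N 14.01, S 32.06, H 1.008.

41.40 g

M((NH4)2SO4) = 2(14.01) + 8(1.008) + 32.06 + 4(16.00) = 132.144 g/mol.
M(NH3) = 14.01 + 3(1.008) = 17.034 g/mol.
n((NH4)2SO4) = 160.60 g / 132.144 g/mol = 1.2153 mol.
From the equation the (NH4)2SO4:NH3 mole ratio is 1:2, so n(NH3) = 1.2153 × 2/1 = 2.4307 mol.
Mass of NH3 = 2.4307 mol × 17.034 g/mol = 41.404 g.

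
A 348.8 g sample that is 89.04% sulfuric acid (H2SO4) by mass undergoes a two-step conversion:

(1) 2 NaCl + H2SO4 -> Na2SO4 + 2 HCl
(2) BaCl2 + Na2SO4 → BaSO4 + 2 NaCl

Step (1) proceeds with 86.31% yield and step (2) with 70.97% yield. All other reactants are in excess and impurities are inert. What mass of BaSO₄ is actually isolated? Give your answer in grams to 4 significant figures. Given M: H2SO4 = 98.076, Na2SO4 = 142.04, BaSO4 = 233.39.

452.7 g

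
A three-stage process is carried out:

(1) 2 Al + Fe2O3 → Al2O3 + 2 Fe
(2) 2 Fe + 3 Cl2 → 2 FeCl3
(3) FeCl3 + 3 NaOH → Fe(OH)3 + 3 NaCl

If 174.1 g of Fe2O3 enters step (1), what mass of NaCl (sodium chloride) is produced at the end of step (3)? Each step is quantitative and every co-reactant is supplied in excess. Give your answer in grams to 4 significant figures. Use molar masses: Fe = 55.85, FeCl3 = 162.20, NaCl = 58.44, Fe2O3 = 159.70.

382.3 g

n(Fe2O3) = 174.1 / 159.70 = 1.0902 mol.
Reaction (1): Fe2O3→Fe ratio 1:2 ⇒ n(Fe) = 2.1803 mol.
Reaction (2): Fe→FeCl3 ratio 2:2 ⇒ n(FeCl3) = 2.1803 mol.
Reaction (3): FeCl3→NaCl ratio 1:3 ⇒ n(NaCl) = 6.5410 mol.
Mass of NaCl = 6.5410 × 58.44 = 382.26 g.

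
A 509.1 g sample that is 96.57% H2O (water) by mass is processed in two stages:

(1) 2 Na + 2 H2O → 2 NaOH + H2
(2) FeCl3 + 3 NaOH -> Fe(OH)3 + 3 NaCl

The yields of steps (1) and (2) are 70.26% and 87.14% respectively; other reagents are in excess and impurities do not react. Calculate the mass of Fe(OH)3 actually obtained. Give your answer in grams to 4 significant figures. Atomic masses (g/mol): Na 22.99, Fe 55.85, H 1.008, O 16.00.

595.2 g

Pure H2O = 509.1 × 0.9657 = 491.64 g.
M(H2O) = 2(1.008) + 16.00 = 18.016 g/mol.
M(Fe(OH)3) = 55.85 + 3(16.00) + 3(1.008) = 106.874 g/mol.
n(H2O) = 491.64 / 18.016 = 27.289 mol.
Step 1 (H2O:NaOH = 2:2): theoretical n(NaOH) = 27.289 mol; at 70.26% yield, n(NaOH) = 19.173 mol.
Step 2 (NaOH:Fe(OH)3 = 3:1): theoretical n(Fe(OH)3) = 6.3911 mol, so theoretical mass = 6.3911 × 106.874 = 683.04 g.
At 87.14% yield, actual mass of Fe(OH)3 = 683.04 × 0.8714 = 595.20 g.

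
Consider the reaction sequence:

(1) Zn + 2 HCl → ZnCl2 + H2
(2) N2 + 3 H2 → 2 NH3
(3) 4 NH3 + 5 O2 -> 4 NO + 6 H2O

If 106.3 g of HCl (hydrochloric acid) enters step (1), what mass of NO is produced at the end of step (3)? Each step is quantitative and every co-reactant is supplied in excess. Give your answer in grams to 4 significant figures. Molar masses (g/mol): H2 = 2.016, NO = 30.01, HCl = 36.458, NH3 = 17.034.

n(HCl) = 106.3 / 36.458 = 2.9157 mol.
Reaction (1): HCl→H2 ratio 2:1 ⇒ n(H2) = 1.4578 mol.
Reaction (2): H2→NH3 ratio 3:2 ⇒ n(NH3) = 0.97189 mol.
Reaction (3): NH3→NO ratio 4:4 ⇒ n(NO) = 0.97189 mol.
Mass of NO = 0.97189 × 30.01 = 29.167 g.

29.17 g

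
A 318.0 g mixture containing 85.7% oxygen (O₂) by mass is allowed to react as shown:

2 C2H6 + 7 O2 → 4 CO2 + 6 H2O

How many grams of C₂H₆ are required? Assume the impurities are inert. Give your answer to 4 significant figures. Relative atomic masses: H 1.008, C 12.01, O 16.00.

73.16 g

Mass of pure O2 = 318.0 g × 0.857 = 272.53 g.
M(O2) = 2(16.00) = 32.00 g/mol.
M(C2H6) = 2(12.01) + 6(1.008) = 30.068 g/mol.
n(O2) = 272.53 g / 32.00 g/mol = 8.5164 mol.
From the equation the O2:C2H6 mole ratio is 7:2, so n(C2H6) = 8.5164 × 2/7 = 2.4333 mol.
Mass of C2H6 = 2.4333 mol × 30.068 g/mol = 73.163 g.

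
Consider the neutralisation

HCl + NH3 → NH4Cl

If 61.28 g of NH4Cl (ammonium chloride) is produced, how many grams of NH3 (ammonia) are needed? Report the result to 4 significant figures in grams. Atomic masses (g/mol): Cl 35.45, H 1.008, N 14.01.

M(NH4Cl) = 14.01 + 4(1.008) + 35.45 = 53.492 g/mol.
M(NH3) = 14.01 + 3(1.008) = 17.034 g/mol.
n(NH4Cl) = 61.280 g / 53.492 g/mol = 1.1456 mol.
From the equation the NH4Cl:NH3 mole ratio is 1:1, so n(NH3) = 1.1456 × 1/1 = 1.1456 mol.
Mass of NH3 = 1.1456 mol × 17.034 g/mol = 19.514 g.

19.51 g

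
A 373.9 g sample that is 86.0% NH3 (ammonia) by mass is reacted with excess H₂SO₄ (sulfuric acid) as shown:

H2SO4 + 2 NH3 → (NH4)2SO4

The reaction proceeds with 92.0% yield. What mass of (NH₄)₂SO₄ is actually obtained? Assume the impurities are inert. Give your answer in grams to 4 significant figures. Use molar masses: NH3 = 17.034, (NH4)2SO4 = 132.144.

1147 g

Pure NH3 available = 373.9 g × 0.860 = 321.55 g.
n(NH3) = 321.55 g / 17.034 g/mol = 18.877 mol.
From the equation the NH3:(NH4)2SO4 mole ratio is 2:1, so n((NH4)2SO4) = 18.877 × 1/2 = 9.4386 mol.
Mass of (NH4)2SO4 = 9.4386 mol × 132.144 g/mol = 1247.3 g.
Actual mass collected = 1247.3 g × 0.920 = 1147.5 g.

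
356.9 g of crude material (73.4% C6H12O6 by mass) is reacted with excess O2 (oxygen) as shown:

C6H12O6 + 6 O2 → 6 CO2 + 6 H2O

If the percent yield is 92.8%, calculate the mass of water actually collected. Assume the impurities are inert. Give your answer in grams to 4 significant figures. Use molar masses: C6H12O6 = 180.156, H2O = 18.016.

145.9 g

Pure C6H12O6 available = 356.9 g × 0.734 = 261.96 g.
n(C6H12O6) = 261.96 g / 180.156 g/mol = 1.4541 mol.
From the equation the C6H12O6:H2O mole ratio is 1:6, so n(H2O) = 1.4541 × 6/1 = 8.7246 mol.
Mass of H2O = 8.7246 mol × 18.016 g/mol = 157.18 g.
Actual mass collected = 157.18 g × 0.928 = 145.87 g.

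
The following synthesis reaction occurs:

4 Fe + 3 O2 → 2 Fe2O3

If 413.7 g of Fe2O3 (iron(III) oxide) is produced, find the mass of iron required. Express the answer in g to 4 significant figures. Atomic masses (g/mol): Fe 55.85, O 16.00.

M(Fe2O3) = 2(55.85) + 3(16.00) = 159.70 g/mol.
M(Fe) = 55.85 g/mol.
n(Fe2O3) = 413.70 g / 159.70 g/mol = 2.5905 mol.
From the equation the Fe2O3:Fe mole ratio is 2:4, so n(Fe) = 2.5905 × 4/2 = 5.1810 mol.
Mass of Fe = 5.1810 mol × 55.85 g/mol = 289.36 g.

289.4 g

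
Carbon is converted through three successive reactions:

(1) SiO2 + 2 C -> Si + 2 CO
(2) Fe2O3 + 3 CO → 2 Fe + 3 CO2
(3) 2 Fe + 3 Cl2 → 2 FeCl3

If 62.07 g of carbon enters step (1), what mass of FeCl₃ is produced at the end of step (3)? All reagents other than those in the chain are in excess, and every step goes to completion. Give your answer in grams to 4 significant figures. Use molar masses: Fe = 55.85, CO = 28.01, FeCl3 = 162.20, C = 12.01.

n(C) = 62.07 / 12.01 = 5.1682 mol.
Reaction (1): C→CO ratio 2:2 ⇒ n(CO) = 5.1682 mol.
Reaction (2): CO→Fe ratio 3:2 ⇒ n(Fe) = 3.4455 mol.
Reaction (3): Fe→FeCl3 ratio 2:2 ⇒ n(FeCl3) = 3.4455 mol.
Mass of FeCl3 = 3.4455 × 162.20 = 558.85 g.

558.9 g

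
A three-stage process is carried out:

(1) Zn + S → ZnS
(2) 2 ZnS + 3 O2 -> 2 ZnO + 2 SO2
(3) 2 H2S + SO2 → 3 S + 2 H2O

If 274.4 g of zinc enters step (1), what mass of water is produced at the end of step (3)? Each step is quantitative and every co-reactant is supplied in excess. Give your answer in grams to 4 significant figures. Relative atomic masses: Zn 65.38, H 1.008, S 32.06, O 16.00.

M(Zn) = 65.38 g/mol.
M(H2O) = 2(1.008) + 16.00 = 18.016 g/mol.
n(Zn) = 274.4 / 65.38 = 4.1970 mol.
Reaction (1): Zn→ZnS ratio 1:1 ⇒ n(ZnS) = 4.1970 mol.
Reaction (2): ZnS→SO2 ratio 2:2 ⇒ n(SO2) = 4.1970 mol.
Reaction (3): SO2→H2O ratio 1:2 ⇒ n(H2O) = 8.3940 mol.
Mass of H2O = 8.3940 × 18.016 = 151.23 g.

151.2 g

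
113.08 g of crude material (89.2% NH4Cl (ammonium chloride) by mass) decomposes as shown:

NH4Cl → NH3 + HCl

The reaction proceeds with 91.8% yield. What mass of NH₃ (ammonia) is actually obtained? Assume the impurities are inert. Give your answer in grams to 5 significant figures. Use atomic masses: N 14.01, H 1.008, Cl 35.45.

Pure NH4Cl available = 113.08 g × 0.892 = 100.867 g.
M(NH4Cl) = 14.01 + 4(1.008) + 35.45 = 53.492 g/mol.
M(NH3) = 14.01 + 3(1.008) = 17.034 g/mol.
n(NH4Cl) = 100.867 g / 53.492 g/mol = 1.88565 mol.
From the equation the NH4Cl:NH3 mole ratio is 1:1, so n(NH3) = 1.88565 × 1/1 = 1.88565 mol.
Mass of NH3 = 1.88565 mol × 17.034 g/mol = 32.1202 g.
Actual mass collected = 32.1202 g × 0.918 = 29.4864 g.

29.486 g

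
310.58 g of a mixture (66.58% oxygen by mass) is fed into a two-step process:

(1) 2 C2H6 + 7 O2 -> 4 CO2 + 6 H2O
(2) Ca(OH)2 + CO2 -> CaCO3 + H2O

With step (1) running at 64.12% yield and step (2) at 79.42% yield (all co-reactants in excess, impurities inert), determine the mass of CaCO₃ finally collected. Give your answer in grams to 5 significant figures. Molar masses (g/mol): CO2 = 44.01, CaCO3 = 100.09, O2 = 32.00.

188.21 g

Pure O2 = 310.58 × 0.6658 = 206.784 g.
n(O2) = 206.784 / 32.00 = 6.46201 mol.
Step 1 (O2:CO2 = 7:4): theoretical n(CO2) = 3.69257 mol; at 64.12% yield, n(CO2) = 2.36768 mol.
Step 2 (CO2:CaCO3 = 1:1): theoretical n(CaCO3) = 2.36768 mol, so theoretical mass = 2.36768 × 100.09 = 236.981 g.
At 79.42% yield, actual mass of CaCO3 = 236.981 × 0.7942 = 188.210 g.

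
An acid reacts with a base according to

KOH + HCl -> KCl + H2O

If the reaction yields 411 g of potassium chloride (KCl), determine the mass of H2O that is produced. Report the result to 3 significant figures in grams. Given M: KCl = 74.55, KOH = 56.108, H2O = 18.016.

n(KCl) = 411.0 g / 74.55 g/mol = 5.513 mol.
From the equation the KCl:H2O mole ratio is 1:1, so n(H2O) = 5.513 × 1/1 = 5.513 mol.
Mass of H2O = 5.513 mol × 18.016 g/mol = 99.32 g.

99.3 g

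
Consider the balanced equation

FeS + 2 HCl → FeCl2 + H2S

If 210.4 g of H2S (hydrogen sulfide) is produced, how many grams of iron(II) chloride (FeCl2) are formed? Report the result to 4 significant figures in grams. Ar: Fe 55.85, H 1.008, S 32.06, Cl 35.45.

782.6 g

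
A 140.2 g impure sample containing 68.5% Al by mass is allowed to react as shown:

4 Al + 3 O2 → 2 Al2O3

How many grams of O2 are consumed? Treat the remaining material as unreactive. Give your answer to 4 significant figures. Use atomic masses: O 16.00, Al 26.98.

Mass of pure Al = 140.2 g × 0.685 = 96.037 g.
M(Al) = 26.98 g/mol.
M(O2) = 2(16.00) = 32.00 g/mol.
n(Al) = 96.037 g / 26.98 g/mol = 3.5596 mol.
From the equation the Al:O2 mole ratio is 4:3, so n(O2) = 3.5596 × 3/4 = 2.6697 mol.
Mass of O2 = 2.6697 mol × 32.00 g/mol = 85.430 g.

85.43 g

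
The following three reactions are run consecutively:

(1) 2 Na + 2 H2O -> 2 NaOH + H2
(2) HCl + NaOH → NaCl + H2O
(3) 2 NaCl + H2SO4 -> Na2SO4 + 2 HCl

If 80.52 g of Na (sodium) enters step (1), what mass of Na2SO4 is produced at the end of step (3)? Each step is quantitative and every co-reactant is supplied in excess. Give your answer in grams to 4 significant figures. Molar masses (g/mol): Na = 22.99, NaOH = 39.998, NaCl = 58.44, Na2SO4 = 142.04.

248.7 g

n(Na) = 80.52 / 22.99 = 3.5024 mol.
Reaction (1): Na→NaOH ratio 2:2 ⇒ n(NaOH) = 3.5024 mol.
Reaction (2): NaOH→NaCl ratio 1:1 ⇒ n(NaCl) = 3.5024 mol.
Reaction (3): NaCl→Na2SO4 ratio 2:1 ⇒ n(Na2SO4) = 1.7512 mol.
Mass of Na2SO4 = 1.7512 × 142.04 = 248.74 g.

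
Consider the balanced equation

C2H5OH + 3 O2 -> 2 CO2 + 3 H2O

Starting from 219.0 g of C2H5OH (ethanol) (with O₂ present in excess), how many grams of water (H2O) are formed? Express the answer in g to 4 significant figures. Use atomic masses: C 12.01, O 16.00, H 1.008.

256.9 g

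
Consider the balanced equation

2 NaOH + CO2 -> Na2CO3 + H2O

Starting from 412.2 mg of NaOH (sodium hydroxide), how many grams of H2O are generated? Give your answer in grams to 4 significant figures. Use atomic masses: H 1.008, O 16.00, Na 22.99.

0.09283 g

M(NaOH) = 22.99 + 16.00 + 1.008 = 39.998 g/mol.
M(H2O) = 2(1.008) + 16.00 = 18.016 g/mol.
Convert: 412.2 mg = 0.41220 g.
n(NaOH) = 0.41220 g / 39.998 g/mol = 0.010306 mol.
From the equation the NaOH:H2O mole ratio is 2:1, so n(H2O) = 0.010306 × 1/2 = 0.0051528 mol.
Mass of H2O = 0.0051528 mol × 18.016 g/mol = 0.092832 g.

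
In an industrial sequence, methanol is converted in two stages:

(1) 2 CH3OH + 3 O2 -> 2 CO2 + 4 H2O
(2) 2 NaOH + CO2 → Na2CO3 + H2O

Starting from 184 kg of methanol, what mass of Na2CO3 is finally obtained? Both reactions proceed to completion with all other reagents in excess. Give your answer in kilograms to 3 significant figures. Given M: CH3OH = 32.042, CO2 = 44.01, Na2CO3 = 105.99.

184 kg = 184000 g.
n(CH3OH) = 184000 / 32.042 = 5742 mol.
Step 1 gives a 2:2 ratio of CH3OH to CO2, so n(CO2) = 5742 mol.
In step 2 the CO2:Na2CO3 ratio is 1:1, so n(Na2CO3) = 5742 mol.
Mass of Na2CO3 = 5742 × 105.99 = 608600 g = 609 kg.

609 kg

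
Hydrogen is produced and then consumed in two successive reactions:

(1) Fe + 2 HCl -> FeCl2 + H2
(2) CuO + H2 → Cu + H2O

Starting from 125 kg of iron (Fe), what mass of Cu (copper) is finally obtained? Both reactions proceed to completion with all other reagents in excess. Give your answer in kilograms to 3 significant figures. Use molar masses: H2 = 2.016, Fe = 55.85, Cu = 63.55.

125 kg = 125000 g.
n(Fe) = 125000 / 55.85 = 2238 mol.
Step 1 gives a 1:1 ratio of Fe to H2, so n(H2) = 2238 mol.
In step 2 the H2:Cu ratio is 1:1, so n(Cu) = 2238 mol.
Mass of Cu = 2238 × 63.55 = 142200 g = 142 kg.

142 kg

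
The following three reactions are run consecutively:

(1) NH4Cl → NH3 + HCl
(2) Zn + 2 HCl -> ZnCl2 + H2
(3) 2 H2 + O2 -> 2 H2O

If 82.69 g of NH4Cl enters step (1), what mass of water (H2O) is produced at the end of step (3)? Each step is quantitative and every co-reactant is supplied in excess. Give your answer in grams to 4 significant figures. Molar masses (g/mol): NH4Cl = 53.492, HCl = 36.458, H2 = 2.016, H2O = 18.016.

13.92 g

n(NH4Cl) = 82.69 / 53.492 = 1.5458 mol.
Reaction (1): NH4Cl→HCl ratio 1:1 ⇒ n(HCl) = 1.5458 mol.
Reaction (2): HCl→H2 ratio 2:1 ⇒ n(H2) = 0.77292 mol.
Reaction (3): H2→H2O ratio 2:2 ⇒ n(H2O) = 0.77292 mol.
Mass of H2O = 0.77292 × 18.016 = 13.925 g.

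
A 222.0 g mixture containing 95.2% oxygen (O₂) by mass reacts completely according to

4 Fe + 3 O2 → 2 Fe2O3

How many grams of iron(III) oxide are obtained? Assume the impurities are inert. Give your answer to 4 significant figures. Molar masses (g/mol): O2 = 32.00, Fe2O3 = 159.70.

Mass of pure O2 = 222.0 g × 0.952 = 211.34 g.
n(O2) = 211.34 g / 32.00 g/mol = 6.6045 mol.
From the equation the O2:Fe2O3 mole ratio is 3:2, so n(Fe2O3) = 6.6045 × 2/3 = 4.4030 mol.
Mass of Fe2O3 = 4.4030 mol × 159.70 g/mol = 703.16 g.

703.2 g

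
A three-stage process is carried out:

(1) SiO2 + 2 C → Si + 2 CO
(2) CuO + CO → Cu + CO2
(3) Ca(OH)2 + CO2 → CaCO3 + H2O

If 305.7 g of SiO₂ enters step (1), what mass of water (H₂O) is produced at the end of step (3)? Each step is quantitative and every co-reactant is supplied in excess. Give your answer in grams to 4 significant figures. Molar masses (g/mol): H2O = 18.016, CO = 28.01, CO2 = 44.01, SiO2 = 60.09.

n(SiO2) = 305.7 / 60.09 = 5.0874 mol.
Reaction (1): SiO2→CO ratio 1:2 ⇒ n(CO) = 10.175 mol.
Reaction (2): CO→CO2 ratio 1:1 ⇒ n(CO2) = 10.175 mol.
Reaction (3): CO2→H2O ratio 1:1 ⇒ n(H2O) = 10.175 mol.
Mass of H2O = 10.175 × 18.016 = 183.31 g.

183.3 g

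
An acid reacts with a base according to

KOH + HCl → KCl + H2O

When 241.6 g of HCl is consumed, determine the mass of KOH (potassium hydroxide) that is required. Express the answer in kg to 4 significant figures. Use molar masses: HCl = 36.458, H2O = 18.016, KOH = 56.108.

n(HCl) = 241.60 g / 36.458 g/mol = 6.6268 mol.
From the equation the HCl:KOH mole ratio is 1:1, so n(KOH) = 6.6268 × 1/1 = 6.6268 mol.
Mass of KOH = 6.6268 mol × 56.108 g/mol = 371.82 g.
Converting to kg: 371.82 g = 0.3718 kg.

0.3718 kg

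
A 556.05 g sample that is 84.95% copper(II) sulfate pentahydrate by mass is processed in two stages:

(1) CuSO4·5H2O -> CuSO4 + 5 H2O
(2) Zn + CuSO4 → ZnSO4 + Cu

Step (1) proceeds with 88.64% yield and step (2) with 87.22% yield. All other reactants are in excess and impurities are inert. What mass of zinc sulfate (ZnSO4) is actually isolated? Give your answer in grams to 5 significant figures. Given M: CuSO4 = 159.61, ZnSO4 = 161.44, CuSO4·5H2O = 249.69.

236.12 g

Pure CuSO4·5H2O = 556.05 × 0.8495 = 472.364 g.
n(CuSO4·5H2O) = 472.364 / 249.69 = 1.89180 mol.
Step 1 (CuSO4·5H2O:CuSO4 = 1:1): theoretical n(CuSO4) = 1.89180 mol; at 88.64% yield, n(CuSO4) = 1.67689 mol.
Step 2 (CuSO4:ZnSO4 = 1:1): theoretical n(ZnSO4) = 1.67689 mol, so theoretical mass = 1.67689 × 161.44 = 270.718 g.
At 87.22% yield, actual mass of ZnSO4 = 270.718 × 0.8722 = 236.120 g.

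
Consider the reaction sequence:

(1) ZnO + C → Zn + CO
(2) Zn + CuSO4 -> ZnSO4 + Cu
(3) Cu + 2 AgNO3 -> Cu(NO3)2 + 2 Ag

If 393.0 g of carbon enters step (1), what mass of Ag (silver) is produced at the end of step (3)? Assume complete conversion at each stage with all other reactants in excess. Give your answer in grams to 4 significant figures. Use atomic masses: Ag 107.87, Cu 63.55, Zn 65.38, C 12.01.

7060 g

M(C) = 12.01 g/mol.
M(Ag) = 107.87 g/mol.
n(C) = 393.0 / 12.01 = 32.723 mol.
Reaction (1): C→Zn ratio 1:1 ⇒ n(Zn) = 32.723 mol.
Reaction (2): Zn→Cu ratio 1:1 ⇒ n(Cu) = 32.723 mol.
Reaction (3): Cu→Ag ratio 1:2 ⇒ n(Ag) = 65.445 mol.
Mass of Ag = 65.445 × 107.87 = 7059.6 g.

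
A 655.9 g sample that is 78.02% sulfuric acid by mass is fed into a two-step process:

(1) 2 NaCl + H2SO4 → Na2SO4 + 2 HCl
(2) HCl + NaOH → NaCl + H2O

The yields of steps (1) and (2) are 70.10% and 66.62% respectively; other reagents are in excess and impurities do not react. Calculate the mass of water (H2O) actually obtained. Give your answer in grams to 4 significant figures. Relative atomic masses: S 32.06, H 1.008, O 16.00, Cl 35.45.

Pure H2SO4 = 655.9 × 0.7802 = 511.73 g.
M(H2SO4) = 2(1.008) + 32.06 + 4(16.00) = 98.076 g/mol.
M(H2O) = 2(1.008) + 16.00 = 18.016 g/mol.
n(H2SO4) = 511.73 / 98.076 = 5.2177 mol.
Step 1 (H2SO4:HCl = 1:2): theoretical n(HCl) = 10.435 mol; at 70.10% yield, n(HCl) = 7.3152 mol.
Step 2 (HCl:H2O = 1:1): theoretical n(H2O) = 7.3152 mol, so theoretical mass = 7.3152 × 18.016 = 131.79 g.
At 66.62% yield, actual mass of H2O = 131.79 × 0.6662 = 87.799 g.

87.80 g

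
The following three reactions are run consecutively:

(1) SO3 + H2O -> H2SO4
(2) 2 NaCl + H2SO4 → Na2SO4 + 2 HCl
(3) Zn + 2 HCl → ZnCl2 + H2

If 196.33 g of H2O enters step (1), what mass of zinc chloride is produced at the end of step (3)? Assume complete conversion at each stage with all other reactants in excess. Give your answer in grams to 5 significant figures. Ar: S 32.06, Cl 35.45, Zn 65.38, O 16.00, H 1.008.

1485.1 g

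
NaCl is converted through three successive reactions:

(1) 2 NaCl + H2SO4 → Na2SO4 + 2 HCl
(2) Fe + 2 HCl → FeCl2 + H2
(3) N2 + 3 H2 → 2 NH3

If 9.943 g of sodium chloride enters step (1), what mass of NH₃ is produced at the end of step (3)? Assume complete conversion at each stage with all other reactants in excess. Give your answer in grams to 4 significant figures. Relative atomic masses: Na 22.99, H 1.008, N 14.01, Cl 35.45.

0.9661 g

M(NaCl) = 22.99 + 35.45 = 58.44 g/mol.
M(NH3) = 14.01 + 3(1.008) = 17.034 g/mol.
n(NaCl) = 9.943 / 58.44 = 0.17014 mol.
Reaction (1): NaCl→HCl ratio 2:2 ⇒ n(HCl) = 0.17014 mol.
Reaction (2): HCl→H2 ratio 2:1 ⇒ n(H2) = 0.085070 mol.
Reaction (3): H2→NH3 ratio 3:2 ⇒ n(NH3) = 0.056713 mol.
Mass of NH3 = 0.056713 × 17.034 = 0.96606 g.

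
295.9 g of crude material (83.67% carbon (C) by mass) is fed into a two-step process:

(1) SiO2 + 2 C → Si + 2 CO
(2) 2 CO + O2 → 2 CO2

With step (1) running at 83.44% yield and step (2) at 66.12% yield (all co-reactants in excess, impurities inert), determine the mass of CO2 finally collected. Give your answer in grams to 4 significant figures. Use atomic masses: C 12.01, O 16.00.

500.5 g

Pure C = 295.9 × 0.8367 = 247.58 g.
M(C) = 12.01 g/mol.
M(CO2) = 12.01 + 2(16.00) = 44.01 g/mol.
n(C) = 247.58 / 12.01 = 20.614 mol.
Step 1 (C:CO = 2:2): theoretical n(CO) = 20.614 mol; at 83.44% yield, n(CO) = 17.201 mol.
Step 2 (CO:CO2 = 2:2): theoretical n(CO2) = 17.201 mol, so theoretical mass = 17.201 × 44.01 = 757.00 g.
At 66.12% yield, actual mass of CO2 = 757.00 × 0.6612 = 500.53 g.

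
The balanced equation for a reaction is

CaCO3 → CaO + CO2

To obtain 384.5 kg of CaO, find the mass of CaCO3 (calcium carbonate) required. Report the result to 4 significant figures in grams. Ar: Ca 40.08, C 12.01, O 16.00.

M(CaO) = 40.08 + 16.00 = 56.08 g/mol.
M(CaCO3) = 40.08 + 12.01 + 3(16.00) = 100.09 g/mol.
Convert: 384.5 kg = 384500 g.
n(CaO) = 384500 g / 56.08 g/mol = 6856.3 mol.
From the equation the CaO:CaCO3 mole ratio is 1:1, so n(CaCO3) = 6856.3 × 1/1 = 6856.3 mol.
Mass of CaCO3 = 6856.3 mol × 100.09 g/mol = 686240 g.

686200 g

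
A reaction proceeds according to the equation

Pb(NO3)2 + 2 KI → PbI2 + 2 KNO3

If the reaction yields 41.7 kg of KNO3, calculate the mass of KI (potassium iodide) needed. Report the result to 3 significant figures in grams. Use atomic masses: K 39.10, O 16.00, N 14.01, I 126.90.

68500 g

M(KNO3) = 39.10 + 14.01 + 3(16.00) = 101.11 g/mol.
M(KI) = 39.10 + 126.90 = 166.00 g/mol.
Convert: 41.7 kg = 41700 g.
n(KNO3) = 41700 g / 101.11 g/mol = 412.4 mol.
From the equation the KNO3:KI mole ratio is 2:2, so n(KI) = 412.4 × 2/2 = 412.4 mol.
Mass of KI = 412.4 mol × 166.00 g/mol = 68460 g.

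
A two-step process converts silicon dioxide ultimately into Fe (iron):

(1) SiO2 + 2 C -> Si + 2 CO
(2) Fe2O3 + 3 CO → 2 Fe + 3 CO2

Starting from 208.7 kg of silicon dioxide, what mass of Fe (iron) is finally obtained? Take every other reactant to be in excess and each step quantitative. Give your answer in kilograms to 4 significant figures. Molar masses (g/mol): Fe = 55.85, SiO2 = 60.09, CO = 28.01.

258.6 kg

208.7 kg = 208700 g.
n(SiO2) = 208700 / 60.09 = 3473.1 mol.
Step 1 gives a 1:2 ratio of SiO2 to CO, so n(CO) = 6946.2 mol.
In step 2 the CO:Fe ratio is 3:2, so n(Fe) = 4630.8 mol.
Mass of Fe = 4630.8 × 55.85 = 258630 g = 258.6 kg.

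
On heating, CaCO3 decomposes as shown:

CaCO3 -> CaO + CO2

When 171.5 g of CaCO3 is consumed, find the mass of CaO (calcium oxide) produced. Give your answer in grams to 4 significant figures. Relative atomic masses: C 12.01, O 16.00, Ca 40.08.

M(CaCO3) = 40.08 + 12.01 + 3(16.00) = 100.09 g/mol.
M(CaO) = 40.08 + 16.00 = 56.08 g/mol.
n(CaCO3) = 171.50 g / 100.09 g/mol = 1.7135 mol.
From the equation the CaCO3:CaO mole ratio is 1:1, so n(CaO) = 1.7135 × 1/1 = 1.7135 mol.
Mass of CaO = 1.7135 mol × 56.08 g/mol = 96.091 g.

96.09 g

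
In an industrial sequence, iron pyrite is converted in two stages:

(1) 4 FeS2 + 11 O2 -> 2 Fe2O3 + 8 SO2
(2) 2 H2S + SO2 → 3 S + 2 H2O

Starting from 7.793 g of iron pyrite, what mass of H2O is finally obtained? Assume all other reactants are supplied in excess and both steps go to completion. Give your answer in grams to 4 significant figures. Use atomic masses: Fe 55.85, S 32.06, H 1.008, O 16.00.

M(FeS2) = 55.85 + 2(32.06) = 119.97 g/mol.
M(H2O) = 2(1.008) + 16.00 = 18.016 g/mol.
n(FeS2) = 7.7930 / 119.97 = 0.064958 mol.
Step 1 gives a 4:8 ratio of FeS2 to SO2, so n(SO2) = 0.12992 mol.
In step 2 the SO2:H2O ratio is 1:2, so n(H2O) = 0.25983 mol.
Mass of H2O = 0.25983 × 18.016 = 4.6811 g.

4.681 g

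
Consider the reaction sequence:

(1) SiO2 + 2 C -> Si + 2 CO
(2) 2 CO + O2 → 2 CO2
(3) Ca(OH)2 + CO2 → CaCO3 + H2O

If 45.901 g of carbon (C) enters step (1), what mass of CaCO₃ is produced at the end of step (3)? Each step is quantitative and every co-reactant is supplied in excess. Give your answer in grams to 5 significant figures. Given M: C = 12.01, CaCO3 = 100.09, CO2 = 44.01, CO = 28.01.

382.53 g

n(C) = 45.901 / 12.01 = 3.82190 mol.
Reaction (1): C→CO ratio 2:2 ⇒ n(CO) = 3.82190 mol.
Reaction (2): CO→CO2 ratio 2:2 ⇒ n(CO2) = 3.82190 mol.
Reaction (3): CO2→CaCO3 ratio 1:1 ⇒ n(CaCO3) = 3.82190 mol.
Mass of CaCO3 = 3.82190 × 100.09 = 382.534 g.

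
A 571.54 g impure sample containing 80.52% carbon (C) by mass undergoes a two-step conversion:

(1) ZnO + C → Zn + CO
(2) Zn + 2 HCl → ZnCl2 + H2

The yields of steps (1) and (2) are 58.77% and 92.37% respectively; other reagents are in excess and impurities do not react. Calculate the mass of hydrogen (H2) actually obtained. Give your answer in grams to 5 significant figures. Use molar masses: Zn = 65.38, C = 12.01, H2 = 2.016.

41.936 g

Pure C = 571.54 × 0.8052 = 460.204 g.
n(C) = 460.204 / 12.01 = 38.3184 mol.
Step 1 (C:Zn = 1:1): theoretical n(Zn) = 38.3184 mol; at 58.77% yield, n(Zn) = 22.5197 mol.
Step 2 (Zn:H2 = 1:1): theoretical n(H2) = 22.5197 mol, so theoretical mass = 22.5197 × 2.016 = 45.3998 g.
At 92.37% yield, actual mass of H2 = 45.3998 × 0.9237 = 41.9358 g.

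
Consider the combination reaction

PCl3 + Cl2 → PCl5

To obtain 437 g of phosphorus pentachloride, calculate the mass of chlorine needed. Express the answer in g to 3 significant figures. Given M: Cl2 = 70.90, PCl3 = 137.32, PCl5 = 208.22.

149 g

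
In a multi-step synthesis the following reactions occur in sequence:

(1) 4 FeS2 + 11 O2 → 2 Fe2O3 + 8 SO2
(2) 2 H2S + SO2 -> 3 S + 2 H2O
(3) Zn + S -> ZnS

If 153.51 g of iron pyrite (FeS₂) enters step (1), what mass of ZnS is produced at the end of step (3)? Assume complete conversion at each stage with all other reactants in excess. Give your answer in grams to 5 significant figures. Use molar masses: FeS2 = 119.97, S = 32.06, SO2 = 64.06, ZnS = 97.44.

n(FeS2) = 153.51 / 119.97 = 1.27957 mol.
Reaction (1): FeS2→SO2 ratio 4:8 ⇒ n(SO2) = 2.55914 mol.
Reaction (2): SO2→S ratio 1:3 ⇒ n(S) = 7.67742 mol.
Reaction (3): S→ZnS ratio 1:1 ⇒ n(ZnS) = 7.67742 mol.
Mass of ZnS = 7.67742 × 97.44 = 748.088 g.

748.09 g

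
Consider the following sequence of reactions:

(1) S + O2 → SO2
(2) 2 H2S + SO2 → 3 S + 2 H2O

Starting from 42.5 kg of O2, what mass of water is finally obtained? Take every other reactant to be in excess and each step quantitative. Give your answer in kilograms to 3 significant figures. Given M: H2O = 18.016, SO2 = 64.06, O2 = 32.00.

47.9 kg

42.5 kg = 42500 g.
n(O2) = 42500 / 32.00 = 1328 mol.
Step 1 gives a 1:1 ratio of O2 to SO2, so n(SO2) = 1328 mol.
In step 2 the SO2:H2O ratio is 1:2, so n(H2O) = 2656 mol.
Mass of H2O = 2656 × 18.016 = 47850 g = 47.9 kg.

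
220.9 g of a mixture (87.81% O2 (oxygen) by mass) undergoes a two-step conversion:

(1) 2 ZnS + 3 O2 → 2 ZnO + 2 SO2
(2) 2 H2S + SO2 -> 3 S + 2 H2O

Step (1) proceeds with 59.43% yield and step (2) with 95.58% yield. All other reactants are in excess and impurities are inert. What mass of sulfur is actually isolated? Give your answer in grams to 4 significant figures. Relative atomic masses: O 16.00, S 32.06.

220.8 g

Pure O2 = 220.9 × 0.8781 = 193.97 g.
M(O2) = 2(16.00) = 32.00 g/mol.
M(S) = 32.06 g/mol.
n(O2) = 193.97 / 32.00 = 6.0616 mol.
Step 1 (O2:SO2 = 3:2): theoretical n(SO2) = 4.0411 mol; at 59.43% yield, n(SO2) = 2.4016 mol.
Step 2 (SO2:S = 1:3): theoretical n(S) = 7.2049 mol, so theoretical mass = 7.2049 × 32.06 = 230.99 g.
At 95.58% yield, actual mass of S = 230.99 × 0.9558 = 220.78 g.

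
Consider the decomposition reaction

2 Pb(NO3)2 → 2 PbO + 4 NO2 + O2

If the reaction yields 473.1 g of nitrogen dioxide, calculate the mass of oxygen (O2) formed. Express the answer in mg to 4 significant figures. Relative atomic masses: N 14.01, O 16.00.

82260 mg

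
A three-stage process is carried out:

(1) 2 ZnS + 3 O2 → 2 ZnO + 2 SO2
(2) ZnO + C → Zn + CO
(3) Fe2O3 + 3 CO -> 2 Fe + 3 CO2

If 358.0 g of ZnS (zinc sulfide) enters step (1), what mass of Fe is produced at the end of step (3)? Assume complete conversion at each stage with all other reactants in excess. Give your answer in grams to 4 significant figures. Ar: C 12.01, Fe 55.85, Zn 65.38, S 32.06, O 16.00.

M(ZnS) = 65.38 + 32.06 = 97.44 g/mol.
M(Fe) = 55.85 g/mol.
n(ZnS) = 358.0 / 97.44 = 3.6741 mol.
Reaction (1): ZnS→ZnO ratio 2:2 ⇒ n(ZnO) = 3.6741 mol.
Reaction (2): ZnO→CO ratio 1:1 ⇒ n(CO) = 3.6741 mol.
Reaction (3): CO→Fe ratio 3:2 ⇒ n(Fe) = 2.4494 mol.
Mass of Fe = 2.4494 × 55.85 = 136.80 g.

136.8 g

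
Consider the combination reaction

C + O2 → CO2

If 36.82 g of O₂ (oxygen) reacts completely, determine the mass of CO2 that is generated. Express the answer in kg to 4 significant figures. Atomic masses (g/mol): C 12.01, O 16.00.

M(O2) = 2(16.00) = 32.00 g/mol.
M(CO2) = 12.01 + 2(16.00) = 44.01 g/mol.
n(O2) = 36.820 g / 32.00 g/mol = 1.1506 mol.
From the equation the O2:CO2 mole ratio is 1:1, so n(CO2) = 1.1506 × 1/1 = 1.1506 mol.
Mass of CO2 = 1.1506 mol × 44.01 g/mol = 50.639 g.
Converting to kg: 50.639 g = 0.05064 kg.

0.05064 kg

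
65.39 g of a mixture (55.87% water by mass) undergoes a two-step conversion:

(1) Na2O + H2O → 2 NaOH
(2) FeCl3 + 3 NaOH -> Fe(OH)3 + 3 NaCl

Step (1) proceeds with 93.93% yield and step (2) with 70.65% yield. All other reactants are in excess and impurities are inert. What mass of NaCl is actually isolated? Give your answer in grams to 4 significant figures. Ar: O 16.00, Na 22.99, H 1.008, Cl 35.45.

157.3 g

Pure H2O = 65.39 × 0.5587 = 36.533 g.
M(H2O) = 2(1.008) + 16.00 = 18.016 g/mol.
M(NaCl) = 22.99 + 35.45 = 58.44 g/mol.
n(H2O) = 36.533 / 18.016 = 2.0278 mol.
Step 1 (H2O:NaOH = 1:2): theoretical n(NaOH) = 4.0557 mol; at 93.93% yield, n(NaOH) = 3.8095 mol.
Step 2 (NaOH:NaCl = 3:3): theoretical n(NaCl) = 3.8095 mol, so theoretical mass = 3.8095 × 58.44 = 222.63 g.
At 70.65% yield, actual mass of NaCl = 222.63 × 0.7065 = 157.29 g.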